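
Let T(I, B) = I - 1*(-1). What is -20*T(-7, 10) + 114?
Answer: 234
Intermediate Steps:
T(I, B) = 1 + I (T(I, B) = I + 1 = 1 + I)
-20*T(-7, 10) + 114 = -20*(1 - 7) + 114 = -20*(-6) + 114 = 120 + 114 = 234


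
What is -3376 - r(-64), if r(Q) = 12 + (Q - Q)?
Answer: -3388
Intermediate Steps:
r(Q) = 12 (r(Q) = 12 + 0 = 12)
-3376 - r(-64) = -3376 - 1*12 = -3376 - 12 = -3388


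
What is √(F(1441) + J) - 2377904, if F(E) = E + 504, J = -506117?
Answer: -2377904 + 2*I*√126043 ≈ -2.3779e+6 + 710.05*I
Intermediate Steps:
F(E) = 504 + E
√(F(1441) + J) - 2377904 = √((504 + 1441) - 506117) - 2377904 = √(1945 - 506117) - 2377904 = √(-504172) - 2377904 = 2*I*√126043 - 2377904 = -2377904 + 2*I*√126043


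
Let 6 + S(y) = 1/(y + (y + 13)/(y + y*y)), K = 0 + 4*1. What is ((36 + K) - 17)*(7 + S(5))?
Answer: 759/28 ≈ 27.107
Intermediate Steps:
K = 4 (K = 0 + 4 = 4)
S(y) = -6 + 1/(y + (13 + y)/(y + y**2)) (S(y) = -6 + 1/(y + (y + 13)/(y + y*y)) = -6 + 1/(y + (13 + y)/(y + y**2)))
((36 + K) - 17)*(7 + S(5)) = ((36 + 4) - 17)*(7 + (-78 - 6*5**3 - 5*5 - 5*5**2)/(13 + 5 + 5**2 + 5**3)) = (40 - 17)*(7 + (-78 - 6*125 - 25 - 5*25)/(13 + 5 + 25 + 125)) = 23*(7 + (-78 - 750 - 25 - 125)/168) = 23*(7 + (1/168)*(-978)) = 23*(7 - 163/28) = 23*(33/28) = 759/28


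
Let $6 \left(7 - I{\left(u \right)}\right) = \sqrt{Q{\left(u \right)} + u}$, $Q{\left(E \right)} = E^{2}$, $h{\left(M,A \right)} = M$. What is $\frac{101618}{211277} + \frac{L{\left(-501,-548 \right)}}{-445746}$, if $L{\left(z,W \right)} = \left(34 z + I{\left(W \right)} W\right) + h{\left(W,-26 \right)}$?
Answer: $\frac{2264588537}{4280721711} - \frac{274 \sqrt{74939}}{668619} \approx 0.41684$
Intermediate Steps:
$I{\left(u \right)} = 7 - \frac{\sqrt{u + u^{2}}}{6}$ ($I{\left(u \right)} = 7 - \frac{\sqrt{u^{2} + u}}{6} = 7 - \frac{\sqrt{u + u^{2}}}{6}$)
$L{\left(z,W \right)} = W + 34 z + W \left(7 - \frac{\sqrt{W \left(1 + W\right)}}{6}\right)$ ($L{\left(z,W \right)} = \left(34 z + \left(7 - \frac{\sqrt{W \left(1 + W\right)}}{6}\right) W\right) + W = \left(34 z + W \left(7 - \frac{\sqrt{W \left(1 + W\right)}}{6}\right)\right) + W = W + 34 z + W \left(7 - \frac{\sqrt{W \left(1 + W\right)}}{6}\right)$)
$\frac{101618}{211277} + \frac{L{\left(-501,-548 \right)}}{-445746} = \frac{101618}{211277} + \frac{8 \left(-548\right) + 34 \left(-501\right) - - \frac{274 \sqrt{- 548 \left(1 - 548\right)}}{3}}{-445746} = 101618 \cdot \frac{1}{211277} + \left(-4384 - 17034 - - \frac{274 \sqrt{\left(-548\right) \left(-547\right)}}{3}\right) \left(- \frac{1}{445746}\right) = \frac{9238}{19207} + \left(-4384 - 17034 - - \frac{274 \sqrt{299756}}{3}\right) \left(- \frac{1}{445746}\right) = \frac{9238}{19207} + \left(-4384 - 17034 - - \frac{274 \cdot 2 \sqrt{74939}}{3}\right) \left(- \frac{1}{445746}\right) = \frac{9238}{19207} + \left(-4384 - 17034 + \frac{548 \sqrt{74939}}{3}\right) \left(- \frac{1}{445746}\right) = \frac{9238}{19207} + \left(-21418 + \frac{548 \sqrt{74939}}{3}\right) \left(- \frac{1}{445746}\right) = \frac{9238}{19207} + \left(\frac{10709}{222873} - \frac{274 \sqrt{74939}}{668619}\right) = \frac{2264588537}{4280721711} - \frac{274 \sqrt{74939}}{668619}$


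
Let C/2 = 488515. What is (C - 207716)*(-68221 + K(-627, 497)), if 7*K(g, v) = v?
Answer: -52428749100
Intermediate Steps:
C = 977030 (C = 2*488515 = 977030)
K(g, v) = v/7
(C - 207716)*(-68221 + K(-627, 497)) = (977030 - 207716)*(-68221 + (1/7)*497) = 769314*(-68221 + 71) = 769314*(-68150) = -52428749100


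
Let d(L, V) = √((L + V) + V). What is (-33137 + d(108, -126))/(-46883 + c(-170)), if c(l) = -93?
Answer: 33137/46976 - 3*I/11744 ≈ 0.7054 - 0.00025545*I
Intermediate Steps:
d(L, V) = √(L + 2*V)
(-33137 + d(108, -126))/(-46883 + c(-170)) = (-33137 + √(108 + 2*(-126)))/(-46883 - 93) = (-33137 + √(108 - 252))/(-46976) = (-33137 + √(-144))*(-1/46976) = (-33137 + 12*I)*(-1/46976) = 33137/46976 - 3*I/11744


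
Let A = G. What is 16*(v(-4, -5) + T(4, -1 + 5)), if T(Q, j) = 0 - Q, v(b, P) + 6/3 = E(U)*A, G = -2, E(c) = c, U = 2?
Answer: -160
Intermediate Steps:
A = -2
v(b, P) = -6 (v(b, P) = -2 + 2*(-2) = -2 - 4 = -6)
T(Q, j) = -Q
16*(v(-4, -5) + T(4, -1 + 5)) = 16*(-6 - 1*4) = 16*(-6 - 4) = 16*(-10) = -160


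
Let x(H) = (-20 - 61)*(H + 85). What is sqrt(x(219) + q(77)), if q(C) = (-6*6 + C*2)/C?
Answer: I*sqrt(145986610)/77 ≈ 156.92*I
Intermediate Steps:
x(H) = -6885 - 81*H (x(H) = -81*(85 + H) = -6885 - 81*H)
q(C) = (-36 + 2*C)/C
sqrt(x(219) + q(77)) = sqrt((-6885 - 81*219) + (2 - 36/77)) = sqrt((-6885 - 17739) + (2 - 36*1/77)) = sqrt(-24624 + (2 - 36/77)) = sqrt(-24624 + 118/77) = sqrt(-1895930/77) = I*sqrt(145986610)/77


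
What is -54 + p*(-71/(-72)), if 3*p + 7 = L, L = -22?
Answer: -13723/216 ≈ -63.532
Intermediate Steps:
p = -29/3 (p = -7/3 + (⅓)*(-22) = -7/3 - 22/3 = -29/3 ≈ -9.6667)
-54 + p*(-71/(-72)) = -54 - (-2059)/(3*(-72)) = -54 - (-2059)*(-1)/(3*72) = -54 - 29/3*71/72 = -54 - 2059/216 = -13723/216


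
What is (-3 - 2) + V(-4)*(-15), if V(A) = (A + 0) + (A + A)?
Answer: 175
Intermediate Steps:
V(A) = 3*A (V(A) = A + 2*A = 3*A)
(-3 - 2) + V(-4)*(-15) = (-3 - 2) + (3*(-4))*(-15) = -5 - 12*(-15) = -5 + 180 = 175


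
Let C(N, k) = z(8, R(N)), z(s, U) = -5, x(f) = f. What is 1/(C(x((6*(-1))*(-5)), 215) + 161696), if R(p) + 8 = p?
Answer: 1/161691 ≈ 6.1846e-6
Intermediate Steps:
R(p) = -8 + p
C(N, k) = -5
1/(C(x((6*(-1))*(-5)), 215) + 161696) = 1/(-5 + 161696) = 1/161691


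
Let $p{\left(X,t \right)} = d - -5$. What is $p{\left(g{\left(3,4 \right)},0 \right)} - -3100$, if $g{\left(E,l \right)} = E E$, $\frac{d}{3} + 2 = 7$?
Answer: $3120$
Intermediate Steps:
$d = 15$ ($d = -6 + 3 \cdot 7 = -6 + 21 = 15$)
$g{\left(E,l \right)} = E^{2}$
$p{\left(X,t \right)} = 20$ ($p{\left(X,t \right)} = 15 - -5 = 15 + 5 = 20$)
$p{\left(g{\left(3,4 \right)},0 \right)} - -3100 = 20 - -3100 = 20 + 3100 = 3120$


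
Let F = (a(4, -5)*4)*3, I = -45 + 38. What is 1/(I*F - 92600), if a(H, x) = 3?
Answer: -1/92852 ≈ -1.0770e-5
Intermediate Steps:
I = -7
F = 36 (F = (3*4)*3 = 12*3 = 36)
1/(I*F - 92600) = 1/(-7*36 - 92600) = 1/(-252 - 92600) = 1/(-92852) = -1/92852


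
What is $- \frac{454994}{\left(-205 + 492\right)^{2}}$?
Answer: $- \frac{454994}{82369} \approx -5.5238$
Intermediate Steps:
$- \frac{454994}{\left(-205 + 492\right)^{2}} = - \frac{454994}{287^{2}} = - \frac{454994}{82369}$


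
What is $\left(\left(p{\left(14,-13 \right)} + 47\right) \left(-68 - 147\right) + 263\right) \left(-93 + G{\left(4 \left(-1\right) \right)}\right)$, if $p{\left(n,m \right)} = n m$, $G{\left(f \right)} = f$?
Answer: $-2840936$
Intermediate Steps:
$p{\left(n,m \right)} = m n$
$\left(\left(p{\left(14,-13 \right)} + 47\right) \left(-68 - 147\right) + 263\right) \left(-93 + G{\left(4 \left(-1\right) \right)}\right) = \left(\left(\left(-13\right) 14 + 47\right) \left(-68 - 147\right) + 263\right) \left(-93 + 4 \left(-1\right)\right) = \left(\left(-182 + 47\right) \left(-215\right) + 263\right) \left(-93 - 4\right) = \left(\left(-135\right) \left(-215\right) + 263\right) \left(-97\right) = \left(29025 + 263\right) \left(-97\right) = 29288 \left(-97\right) = -2840936$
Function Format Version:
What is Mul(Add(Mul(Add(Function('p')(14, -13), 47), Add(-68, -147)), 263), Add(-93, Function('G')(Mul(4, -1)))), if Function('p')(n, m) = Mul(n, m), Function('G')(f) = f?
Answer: -2840936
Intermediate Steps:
Function('p')(n, m) = Mul(m, n)
Mul(Add(Mul(Add(Function('p')(14, -13), 47), Add(-68, -147)), 263), Add(-93, Function('G')(Mul(4, -1)))) = Mul(Add(Mul(Add(Mul(-13, 14), 47), Add(-68, -147)), 263), Add(-93, Mul(4, -1))) = Mul(Add(Mul(Add(-182, 47), -215), 263), Add(-93, -4)) = Mul(Add(Mul(-135, -215), 263), -97) = Mul(Add(29025, 263), -97) = Mul(29288, -97) = -2840936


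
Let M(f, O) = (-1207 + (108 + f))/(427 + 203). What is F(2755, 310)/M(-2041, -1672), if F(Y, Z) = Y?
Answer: -173565/314 ≈ -552.75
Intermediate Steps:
M(f, O) = -157/90 + f/630 (M(f, O) = (-1099 + f)/630 = (-1099 + f)*(1/630) = -157/90 + f/630)
F(2755, 310)/M(-2041, -1672) = 2755/(-157/90 + (1/630)*(-2041)) = 2755/(-157/90 - 2041/630) = 2755/(-314/63) = 2755*(-63/314) = -173565/314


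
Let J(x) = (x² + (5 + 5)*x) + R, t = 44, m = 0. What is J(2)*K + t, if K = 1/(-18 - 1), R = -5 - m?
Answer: 43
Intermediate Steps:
R = -5 (R = -5 - 1*0 = -5 + 0 = -5)
K = -1/19 (K = 1/(-19) = -1/19 ≈ -0.052632)
J(x) = -5 + x² + 10*x (J(x) = (x² + (5 + 5)*x) - 5 = (x² + 10*x) - 5 = -5 + x² + 10*x)
J(2)*K + t = (-5 + 2² + 10*2)*(-1/19) + 44 = (-5 + 4 + 20)*(-1/19) + 44 = 19*(-1/19) + 44 = -1 + 44 = 43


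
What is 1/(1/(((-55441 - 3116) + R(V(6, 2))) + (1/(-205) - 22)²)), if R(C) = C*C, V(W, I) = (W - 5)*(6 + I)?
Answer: -2437819204/42025 ≈ -58009.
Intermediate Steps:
V(W, I) = (-5 + W)*(6 + I)
R(C) = C²
1/(1/(((-55441 - 3116) + R(V(6, 2))) + (1/(-205) - 22)²)) = 1/(1/(((-55441 - 3116) + (-30 - 5*2 + 6*6 + 2*6)²) + (1/(-205) - 22)²)) = 1/(1/((-58557 + (-30 - 10 + 36 + 12)²) + (-1/205 - 22)²)) = 1/(1/((-58557 + 8²) + (-4511/205)²)) = 1/(1/((-58557 + 64) + 20349121/42025)) = 1/(1/(-58493 + 20349121/42025)) = 1/(1/(-2437819204/42025)) = 1/(-42025/2437819204) = -2437819204/42025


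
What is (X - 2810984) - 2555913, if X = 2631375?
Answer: -2735522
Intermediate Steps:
(X - 2810984) - 2555913 = (2631375 - 2810984) - 2555913 = -179609 - 2555913 = -2735522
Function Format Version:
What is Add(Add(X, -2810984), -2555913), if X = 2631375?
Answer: -2735522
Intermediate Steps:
Add(Add(X, -2810984), -2555913) = Add(Add(2631375, -2810984), -2555913) = Add(-179609, -2555913) = -2735522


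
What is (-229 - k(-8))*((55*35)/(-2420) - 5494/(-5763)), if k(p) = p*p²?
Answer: 11328773/253572 ≈ 44.677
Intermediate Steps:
k(p) = p³
(-229 - k(-8))*((55*35)/(-2420) - 5494/(-5763)) = (-229 - 1*(-8)³)*((55*35)/(-2420) - 5494/(-5763)) = (-229 - 1*(-512))*(1925*(-1/2420) - 5494*(-1/5763)) = (-229 + 512)*(-35/44 + 5494/5763) = 283*(40031/253572) = 11328773/253572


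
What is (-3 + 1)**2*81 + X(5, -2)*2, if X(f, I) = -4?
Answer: 316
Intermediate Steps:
(-3 + 1)**2*81 + X(5, -2)*2 = (-3 + 1)**2*81 - 4*2 = (-2)**2*81 - 8 = 4*81 - 8 = 324 - 8 = 316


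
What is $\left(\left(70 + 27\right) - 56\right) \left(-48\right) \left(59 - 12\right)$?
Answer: $-92496$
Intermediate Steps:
$\left(\left(70 + 27\right) - 56\right) \left(-48\right) \left(59 - 12\right) = \left(97 - 56\right) \left(-48\right) 47 = 41 \left(-48\right) 47 = \left(-1968\right) 47 = -92496$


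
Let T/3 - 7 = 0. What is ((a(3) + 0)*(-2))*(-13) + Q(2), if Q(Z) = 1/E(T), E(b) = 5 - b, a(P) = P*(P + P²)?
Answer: 14975/16 ≈ 935.94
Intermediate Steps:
T = 21 (T = 21 + 3*0 = 21 + 0 = 21)
Q(Z) = -1/16 (Q(Z) = 1/(5 - 1*21) = 1/(5 - 21) = 1/(-16) = -1/16)
((a(3) + 0)*(-2))*(-13) + Q(2) = ((3²*(1 + 3) + 0)*(-2))*(-13) - 1/16 = ((9*4 + 0)*(-2))*(-13) - 1/16 = ((36 + 0)*(-2))*(-13) - 1/16 = (36*(-2))*(-13) - 1/16 = -72*(-13) - 1/16 = 936 - 1/16 = 14975/16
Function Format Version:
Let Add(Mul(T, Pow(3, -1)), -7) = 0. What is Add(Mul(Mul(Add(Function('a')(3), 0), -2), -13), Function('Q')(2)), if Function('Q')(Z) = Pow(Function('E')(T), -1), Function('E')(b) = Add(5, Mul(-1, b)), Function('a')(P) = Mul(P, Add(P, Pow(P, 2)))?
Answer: Rational(14975, 16) ≈ 935.94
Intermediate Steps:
T = 21 (T = Add(21, Mul(3, 0)) = Add(21, 0) = 21)
Function('Q')(Z) = Rational(-1, 16) (Function('Q')(Z) = Pow(Add(5, Mul(-1, 21)), -1) = Pow(Add(5, -21), -1) = Pow(-16, -1) = Rational(-1, 16))
Add(Mul(Mul(Add(Function('a')(3), 0), -2), -13), Function('Q')(2)) = Add(Mul(Mul(Add(Mul(Pow(3, 2), Add(1, 3)), 0), -2), -13), Rational(-1, 16)) = Add(Mul(Mul(Add(Mul(9, 4), 0), -2), -13), Rational(-1, 16)) = Add(Mul(Mul(Add(36, 0), -2), -13), Rational(-1, 16)) = Add(Mul(Mul(36, -2), -13), Rational(-1, 16)) = Add(Mul(-72, -13), Rational(-1, 16)) = Add(936, Rational(-1, 16)) = Rational(14975, 16)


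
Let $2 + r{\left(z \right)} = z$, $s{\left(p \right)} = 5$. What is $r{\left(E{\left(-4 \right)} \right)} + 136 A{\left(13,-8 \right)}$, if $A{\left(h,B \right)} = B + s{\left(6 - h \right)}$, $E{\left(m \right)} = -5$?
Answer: $-415$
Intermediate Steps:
$A{\left(h,B \right)} = 5 + B$ ($A{\left(h,B \right)} = B + 5 = 5 + B$)
$r{\left(z \right)} = -2 + z$
$r{\left(E{\left(-4 \right)} \right)} + 136 A{\left(13,-8 \right)} = \left(-2 - 5\right) + 136 \left(5 - 8\right) = -7 + 136 \left(-3\right) = -7 - 408 = -415$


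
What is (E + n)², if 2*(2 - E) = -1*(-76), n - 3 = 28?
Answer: 25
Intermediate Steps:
n = 31 (n = 3 + 28 = 31)
E = -36 (E = 2 - (-1)*(-76)/2 = 2 - ½*76 = 2 - 38 = -36)
(E + n)² = (-36 + 31)² = (-5)² = 25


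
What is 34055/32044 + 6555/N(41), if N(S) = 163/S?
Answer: 8617536185/5223172 ≈ 1649.9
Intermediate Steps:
34055/32044 + 6555/N(41) = 34055/32044 + 6555/((163/41)) = 34055*(1/32044) + 6555/((163*(1/41))) = 34055/32044 + 6555/(163/41) = 34055/32044 + 6555*(41/163) = 34055/32044 + 268755/163 = 8617536185/5223172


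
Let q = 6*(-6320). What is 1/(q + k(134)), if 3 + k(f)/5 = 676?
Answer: -1/34555 ≈ -2.8939e-5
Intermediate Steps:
k(f) = 3365 (k(f) = -15 + 5*676 = -15 + 3380 = 3365)
q = -37920
1/(q + k(134)) = 1/(-37920 + 3365) = 1/(-34555) = -1/34555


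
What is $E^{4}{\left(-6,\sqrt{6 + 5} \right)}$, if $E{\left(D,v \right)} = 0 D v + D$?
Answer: $1296$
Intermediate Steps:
$E{\left(D,v \right)} = D$ ($E{\left(D,v \right)} = 0 v + D = 0 + D = D$)
$E^{4}{\left(-6,\sqrt{6 + 5} \right)} = \left(-6\right)^{4} = 1296$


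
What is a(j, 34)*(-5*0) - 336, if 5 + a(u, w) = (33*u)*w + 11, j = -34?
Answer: -336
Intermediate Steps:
a(u, w) = 6 + 33*u*w (a(u, w) = -5 + ((33*u)*w + 11) = -5 + (33*u*w + 11) = -5 + (11 + 33*u*w) = 6 + 33*u*w)
a(j, 34)*(-5*0) - 336 = (6 + 33*(-34)*34)*(-5*0) - 336 = (6 - 38148)*0 - 336 = -38142*0 - 336 = 0 - 336 = -336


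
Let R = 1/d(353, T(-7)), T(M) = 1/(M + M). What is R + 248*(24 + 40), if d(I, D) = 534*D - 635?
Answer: 74788857/4712 ≈ 15872.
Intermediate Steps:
T(M) = 1/(2*M)
d(I, D) = -635 + 534*D
R = -7/4712 (R = 1/(-635 + 534*((½)/(-7))) = 1/(-635 + 534*((½)*(-⅐))) = 1/(-635 + 534*(-1/14)) = 1/(-635 - 267/7) = 1/(-4712/7) = -7/4712 ≈ -0.0014856)
R + 248*(24 + 40) = -7/4712 + 248*(24 + 40) = -7/4712 + 248*64 = -7/4712 + 15872 = 74788857/4712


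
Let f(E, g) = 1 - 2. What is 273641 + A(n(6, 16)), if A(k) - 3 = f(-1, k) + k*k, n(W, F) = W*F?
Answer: 282859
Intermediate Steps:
n(W, F) = F*W
f(E, g) = -1
A(k) = 2 + k**2 (A(k) = 3 + (-1 + k*k) = 3 + (-1 + k**2) = 2 + k**2)
273641 + A(n(6, 16)) = 273641 + (2 + (16*6)**2) = 273641 + (2 + 96**2) = 273641 + (2 + 9216) = 273641 + 9218 = 282859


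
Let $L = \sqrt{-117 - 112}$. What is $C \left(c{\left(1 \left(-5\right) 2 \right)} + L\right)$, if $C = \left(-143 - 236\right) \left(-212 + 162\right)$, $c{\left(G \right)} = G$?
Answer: $-189500 + 18950 i \sqrt{229} \approx -1.895 \cdot 10^{5} + 2.8677 \cdot 10^{5} i$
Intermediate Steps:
$L = i \sqrt{229}$ ($L = \sqrt{-117 - 112} = \sqrt{-229} = i \sqrt{229} \approx 15.133 i$)
$C = 18950$ ($C = \left(-379\right) \left(-50\right) = 18950$)
$C \left(c{\left(1 \left(-5\right) 2 \right)} + L\right) = 18950 \left(1 \left(-5\right) 2 + i \sqrt{229}\right) = 18950 \left(\left(-5\right) 2 + i \sqrt{229}\right) = 18950 \left(-10 + i \sqrt{229}\right) = -189500 + 18950 i \sqrt{229}$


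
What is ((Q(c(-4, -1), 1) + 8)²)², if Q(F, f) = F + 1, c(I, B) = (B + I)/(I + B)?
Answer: 10000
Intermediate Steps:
c(I, B) = 1 (c(I, B) = (B + I)/(B + I) = 1)
Q(F, f) = 1 + F
((Q(c(-4, -1), 1) + 8)²)² = (((1 + 1) + 8)²)² = ((2 + 8)²)² = (10²)² = 100² = 10000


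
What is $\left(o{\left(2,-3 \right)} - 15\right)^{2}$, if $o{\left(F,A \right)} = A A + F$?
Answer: $16$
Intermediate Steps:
$o{\left(F,A \right)} = F + A^{2}$ ($o{\left(F,A \right)} = A^{2} + F = F + A^{2}$)
$\left(o{\left(2,-3 \right)} - 15\right)^{2} = \left(\left(2 + \left(-3\right)^{2}\right) - 15\right)^{2} = \left(\left(2 + 9\right) - 15\right)^{2} = \left(11 - 15\right)^{2} = \left(-4\right)^{2} = 16$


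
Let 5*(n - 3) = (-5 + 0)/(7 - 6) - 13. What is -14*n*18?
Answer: 756/5 ≈ 151.20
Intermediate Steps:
n = -3/5 (n = 3 + ((-5 + 0)/(7 - 6) - 13)/5 = 3 + (-5/1 - 13)/5 = 3 + (-5*1 - 13)/5 = 3 + (-5 - 13)/5 = 3 + (1/5)*(-18) = 3 - 18/5 = -3/5 ≈ -0.60000)
-14*n*18 = -14*(-3/5)*18 = (42/5)*18 = 756/5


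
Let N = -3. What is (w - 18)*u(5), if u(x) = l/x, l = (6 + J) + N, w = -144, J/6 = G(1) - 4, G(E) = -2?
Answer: 5346/5 ≈ 1069.2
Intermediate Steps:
J = -36 (J = 6*(-2 - 4) = 6*(-6) = -36)
l = -33 (l = (6 - 36) - 3 = -30 - 3 = -33)
u(x) = -33/x
(w - 18)*u(5) = (-144 - 18)*(-33/5) = -(-5346)/5 = -162*(-33/5) = 5346/5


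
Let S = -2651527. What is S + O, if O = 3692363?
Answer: 1040836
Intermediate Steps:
S + O = -2651527 + 3692363 = 1040836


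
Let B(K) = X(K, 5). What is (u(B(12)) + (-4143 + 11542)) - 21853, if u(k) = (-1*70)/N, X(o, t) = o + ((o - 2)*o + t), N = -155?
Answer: -448060/31 ≈ -14454.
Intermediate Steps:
X(o, t) = o + t + o*(-2 + o) (X(o, t) = o + ((-2 + o)*o + t) = o + (o*(-2 + o) + t) = o + (t + o*(-2 + o)) = o + t + o*(-2 + o))
B(K) = 5 + K² - K
u(k) = 14/31 (u(k) = -1*70/(-155) = -70*(-1/155) = 14/31)
(u(B(12)) + (-4143 + 11542)) - 21853 = (14/31 + (-4143 + 11542)) - 21853 = (14/31 + 7399) - 21853 = 229383/31 - 21853 = -448060/31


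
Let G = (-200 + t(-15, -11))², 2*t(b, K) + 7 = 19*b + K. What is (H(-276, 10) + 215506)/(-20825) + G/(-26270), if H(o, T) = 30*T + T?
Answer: -178215393/11828600 ≈ -15.066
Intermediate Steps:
t(b, K) = -7/2 + K/2 + 19*b/2 (t(b, K) = -7/2 + (19*b + K)/2 = -7/2 + (K + 19*b)/2 = -7/2 + (K/2 + 19*b/2) = -7/2 + K/2 + 19*b/2)
H(o, T) = 31*T
G = 494209/4 (G = (-200 + (-7/2 + (½)*(-11) + (19/2)*(-15)))² = (-200 + (-7/2 - 11/2 - 285/2))² = (-200 - 303/2)² = (-703/2)² = 494209/4 ≈ 1.2355e+5)
(H(-276, 10) + 215506)/(-20825) + G/(-26270) = (31*10 + 215506)/(-20825) + (494209/4)/(-26270) = (310 + 215506)*(-1/20825) + (494209/4)*(-1/26270) = 215816*(-1/20825) - 13357/2840 = -215816/20825 - 13357/2840 = -178215393/11828600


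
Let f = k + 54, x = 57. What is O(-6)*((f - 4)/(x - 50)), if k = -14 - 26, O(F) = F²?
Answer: 360/7 ≈ 51.429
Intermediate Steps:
k = -40
f = 14 (f = -40 + 54 = 14)
O(-6)*((f - 4)/(x - 50)) = (-6)²*((14 - 4)/(57 - 50)) = 36*(10/7) = 360/7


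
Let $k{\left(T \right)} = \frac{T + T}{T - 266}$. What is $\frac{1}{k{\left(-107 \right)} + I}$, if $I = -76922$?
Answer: $- \frac{373}{28691692} \approx -1.3 \cdot 10^{-5}$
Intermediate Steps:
$k{\left(T \right)} = \frac{2 T}{-266 + T}$
$\frac{1}{k{\left(-107 \right)} + I} = \frac{1}{2 \left(-107\right) \frac{1}{-266 - 107} - 76922} = \frac{1}{2 \left(-107\right) \frac{1}{-373} - 76922} = \frac{1}{2 \left(-107\right) \left(- \frac{1}{373}\right) - 76922} = \frac{1}{\frac{214}{373} - 76922} = \frac{1}{- \frac{28691692}{373}} = - \frac{373}{28691692}$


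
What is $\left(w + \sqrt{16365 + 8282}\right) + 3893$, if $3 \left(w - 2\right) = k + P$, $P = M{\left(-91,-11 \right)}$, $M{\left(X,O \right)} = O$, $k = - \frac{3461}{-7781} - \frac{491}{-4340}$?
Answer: $\frac{4239187647}{1089340} + 7 \sqrt{503} \approx 4048.5$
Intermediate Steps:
$k = \frac{607781}{1089340}$ ($k = \left(-3461\right) \left(- \frac{1}{7781}\right) - - \frac{491}{4340} = \frac{3461}{7781} + \frac{491}{4340} = \frac{607781}{1089340} \approx 0.55793$)
$P = -11$
$w = - \frac{1612973}{1089340}$ ($w = 2 + \frac{\frac{607781}{1089340} - 11}{3} = 2 + \frac{1}{3} \left(- \frac{11374959}{1089340}\right) = 2 - \frac{3791653}{1089340} = - \frac{1612973}{1089340} \approx -1.4807$)
$\left(w + \sqrt{16365 + 8282}\right) + 3893 = \left(- \frac{1612973}{1089340} + \sqrt{16365 + 8282}\right) + 3893 = \left(- \frac{1612973}{1089340} + \sqrt{24647}\right) + 3893 = \left(- \frac{1612973}{1089340} + 7 \sqrt{503}\right) + 3893 = \frac{4239187647}{1089340} + 7 \sqrt{503}$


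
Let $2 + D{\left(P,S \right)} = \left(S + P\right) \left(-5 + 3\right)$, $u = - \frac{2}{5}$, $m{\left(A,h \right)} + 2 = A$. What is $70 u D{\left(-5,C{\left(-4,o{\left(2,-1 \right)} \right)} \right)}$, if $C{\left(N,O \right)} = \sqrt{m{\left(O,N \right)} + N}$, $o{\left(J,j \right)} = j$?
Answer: $-224 + 56 i \sqrt{7} \approx -224.0 + 148.16 i$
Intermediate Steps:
$m{\left(A,h \right)} = -2 + A$
$u = - \frac{2}{5}$ ($u = \left(-2\right) \frac{1}{5} = - \frac{2}{5} \approx -0.4$)
$C{\left(N,O \right)} = \sqrt{-2 + N + O}$ ($C{\left(N,O \right)} = \sqrt{\left(-2 + O\right) + N} = \sqrt{-2 + N + O}$)
$D{\left(P,S \right)} = -2 - 2 P - 2 S$ ($D{\left(P,S \right)} = -2 + \left(S + P\right) \left(-5 + 3\right) = -2 + \left(P + S\right) \left(-2\right) = -2 - \left(2 P + 2 S\right) = -2 - 2 P - 2 S$)
$70 u D{\left(-5,C{\left(-4,o{\left(2,-1 \right)} \right)} \right)} = 70 \left(- \frac{2 \left(-2 - -10 - 2 \sqrt{-2 - 4 - 1}\right)}{5}\right) = 70 \left(- \frac{2 \left(-2 + 10 - 2 \sqrt{-7}\right)}{5}\right) = 70 \left(- \frac{2 \left(-2 + 10 - 2 i \sqrt{7}\right)}{5}\right) = 70 \left(- \frac{2 \left(8 - 2 i \sqrt{7}\right)}{5}\right) = 70 \left(- \frac{16}{5} + \frac{4 i \sqrt{7}}{5}\right) = -224 + 56 i \sqrt{7}$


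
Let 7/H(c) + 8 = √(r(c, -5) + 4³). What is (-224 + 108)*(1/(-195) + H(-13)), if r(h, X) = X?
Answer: 50692/39 + 812*√59/5 ≈ 2547.2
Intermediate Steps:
H(c) = 7/(-8 + √59) (H(c) = 7/(-8 + √(-5 + 4³)) = 7/(-8 + √(-5 + 64)) = 7/(-8 + √59))
(-224 + 108)*(1/(-195) + H(-13)) = (-224 + 108)*(1/(-195) + (-56/5 - 7*√59/5)) = -116*(-1/195 + (-56/5 - 7*√59/5)) = -116*(-437/39 - 7*√59/5) = 50692/39 + 812*√59/5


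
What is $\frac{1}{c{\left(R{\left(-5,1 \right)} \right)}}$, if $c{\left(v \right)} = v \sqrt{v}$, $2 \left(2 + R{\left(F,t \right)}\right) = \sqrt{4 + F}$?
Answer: $\frac{2 \sqrt{2}}{\left(-4 + i\right)^{\frac{3}{2}}} \approx -0.12137 + 0.31528 i$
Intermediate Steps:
$R{\left(F,t \right)} = -2 + \frac{\sqrt{4 + F}}{2}$
$c{\left(v \right)} = v^{\frac{3}{2}}$
$\frac{1}{c{\left(R{\left(-5,1 \right)} \right)}} = \frac{1}{\left(-2 + \frac{\sqrt{4 - 5}}{2}\right)^{\frac{3}{2}}} = \frac{1}{\left(-2 + \frac{\sqrt{-1}}{2}\right)^{\frac{3}{2}}} = \frac{1}{\left(-2 + \frac{i}{2}\right)^{\frac{3}{2}}}$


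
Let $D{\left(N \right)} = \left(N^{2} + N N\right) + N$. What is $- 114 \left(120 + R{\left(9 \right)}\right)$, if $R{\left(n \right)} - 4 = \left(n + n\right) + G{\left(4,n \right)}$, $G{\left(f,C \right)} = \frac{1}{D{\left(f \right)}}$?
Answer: $- \frac{97147}{6} \approx -16191.0$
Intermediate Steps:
$D{\left(N \right)} = N + 2 N^{2}$ ($D{\left(N \right)} = \left(N^{2} + N^{2}\right) + N = 2 N^{2} + N = N + 2 N^{2}$)
$G{\left(f,C \right)} = \frac{1}{f \left(1 + 2 f\right)}$
$R{\left(n \right)} = \frac{145}{36} + 2 n$ ($R{\left(n \right)} = 4 + \left(\left(n + n\right) + \frac{1}{4 \left(1 + 2 \cdot 4\right)}\right) = 4 + \left(2 n + \frac{1}{4 \left(1 + 8\right)}\right) = 4 + \left(2 n + \frac{1}{4 \cdot 9}\right) = 4 + \left(2 n + \frac{1}{4} \cdot \frac{1}{9}\right) = 4 + \left(2 n + \frac{1}{36}\right) = 4 + \left(\frac{1}{36} + 2 n\right) = \frac{145}{36} + 2 n$)
$- 114 \left(120 + R{\left(9 \right)}\right) = - 114 \left(120 + \left(\frac{145}{36} + 2 \cdot 9\right)\right) = - 114 \left(120 + \left(\frac{145}{36} + 18\right)\right) = - 114 \left(120 + \frac{793}{36}\right) = \left(-114\right) \frac{5113}{36} = - \frac{97147}{6}$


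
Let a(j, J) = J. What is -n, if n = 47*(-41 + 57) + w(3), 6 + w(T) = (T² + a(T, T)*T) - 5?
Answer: -759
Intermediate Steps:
w(T) = -11 + 2*T² (w(T) = -6 + ((T² + T*T) - 5) = -6 + ((T² + T²) - 5) = -6 + (2*T² - 5) = -6 + (-5 + 2*T²) = -11 + 2*T²)
n = 759 (n = 47*(-41 + 57) + (-11 + 2*3²) = 47*16 + (-11 + 2*9) = 752 + (-11 + 18) = 752 + 7 = 759)
-n = -1*759 = -759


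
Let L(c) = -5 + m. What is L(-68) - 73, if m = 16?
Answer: -62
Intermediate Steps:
L(c) = 11 (L(c) = -5 + 16 = 11)
L(-68) - 73 = 11 - 73 = -62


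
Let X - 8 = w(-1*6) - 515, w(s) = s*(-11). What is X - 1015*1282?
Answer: -1301671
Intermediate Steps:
w(s) = -11*s
X = -441 (X = 8 + (-(-11)*6 - 515) = 8 + (-11*(-6) - 515) = 8 + (66 - 515) = 8 - 449 = -441)
X - 1015*1282 = -441 - 1015*1282 = -441 - 1301230 = -1301671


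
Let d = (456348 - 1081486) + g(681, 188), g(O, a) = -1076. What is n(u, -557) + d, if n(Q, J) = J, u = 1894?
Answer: -626771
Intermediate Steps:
d = -626214 (d = (456348 - 1081486) - 1076 = -625138 - 1076 = -626214)
n(u, -557) + d = -557 - 626214 = -626771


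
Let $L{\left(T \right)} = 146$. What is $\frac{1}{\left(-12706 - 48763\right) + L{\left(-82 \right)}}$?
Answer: $- \frac{1}{61323} \approx -1.6307 \cdot 10^{-5}$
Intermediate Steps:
$\frac{1}{\left(-12706 - 48763\right) + L{\left(-82 \right)}} = \frac{1}{\left(-12706 - 48763\right) + 146} = \frac{1}{-61469 + 146} = \frac{1}{-61323} = - \frac{1}{61323}$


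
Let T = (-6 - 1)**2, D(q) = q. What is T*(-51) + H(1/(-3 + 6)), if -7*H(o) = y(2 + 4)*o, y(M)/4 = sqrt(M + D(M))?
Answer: -2499 - 8*sqrt(3)/21 ≈ -2499.7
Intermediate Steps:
T = 49 (T = (-7)**2 = 49)
y(M) = 4*sqrt(2)*sqrt(M) (y(M) = 4*sqrt(M + M) = 4*sqrt(2*M) = 4*(sqrt(2)*sqrt(M)) = 4*sqrt(2)*sqrt(M))
H(o) = -8*o*sqrt(3)/7 (H(o) = -4*sqrt(2)*sqrt(2 + 4)*o/7 = -4*sqrt(2)*sqrt(6)*o/7 = -8*sqrt(3)*o/7 = -8*o*sqrt(3)/7)
T*(-51) + H(1/(-3 + 6)) = 49*(-51) - 8*sqrt(3)/(7*(-3 + 6)) = -2499 - 8/7*sqrt(3)/3 = -2499 - 8/7*1/3*sqrt(3) = -2499 - 8*sqrt(3)/21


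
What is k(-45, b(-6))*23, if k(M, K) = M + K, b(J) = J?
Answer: -1173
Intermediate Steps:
k(M, K) = K + M
k(-45, b(-6))*23 = (-6 - 45)*23 = -51*23 = -1173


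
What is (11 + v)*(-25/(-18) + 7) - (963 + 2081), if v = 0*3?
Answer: -53131/18 ≈ -2951.7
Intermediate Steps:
v = 0
(11 + v)*(-25/(-18) + 7) - (963 + 2081) = (11 + 0)*(-25/(-18) + 7) - (963 + 2081) = 11*(-25*(-1/18) + 7) - 1*3044 = 11*(25/18 + 7) - 3044 = 11*(151/18) - 3044 = 1661/18 - 3044 = -53131/18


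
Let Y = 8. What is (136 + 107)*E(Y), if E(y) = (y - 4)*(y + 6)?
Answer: 13608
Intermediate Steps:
E(y) = (-4 + y)*(6 + y)
(136 + 107)*E(Y) = (136 + 107)*(-24 + 8² + 2*8) = 243*(-24 + 64 + 16) = 243*56 = 13608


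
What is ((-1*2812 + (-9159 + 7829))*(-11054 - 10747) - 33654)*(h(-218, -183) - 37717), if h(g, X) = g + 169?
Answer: -3408989079408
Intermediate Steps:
h(g, X) = 169 + g
((-1*2812 + (-9159 + 7829))*(-11054 - 10747) - 33654)*(h(-218, -183) - 37717) = ((-1*2812 + (-9159 + 7829))*(-11054 - 10747) - 33654)*((169 - 218) - 37717) = ((-2812 - 1330)*(-21801) - 33654)*(-49 - 37717) = (-4142*(-21801) - 33654)*(-37766) = (90299742 - 33654)*(-37766) = 90266088*(-37766) = -3408989079408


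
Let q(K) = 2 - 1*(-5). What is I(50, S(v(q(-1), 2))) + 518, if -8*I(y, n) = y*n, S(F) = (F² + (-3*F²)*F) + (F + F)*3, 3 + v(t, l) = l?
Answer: 1061/2 ≈ 530.50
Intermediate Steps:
q(K) = 7 (q(K) = 2 + 5 = 7)
v(t, l) = -3 + l
S(F) = F² - 3*F³ + 6*F (S(F) = (F² - 3*F³) + (2*F)*3 = (F² - 3*F³) + 6*F = F² - 3*F³ + 6*F)
I(y, n) = -n*y/8 (I(y, n) = -y*n/8 = -n*y/8)
I(50, S(v(q(-1), 2))) + 518 = -⅛*(-3 + 2)*(6 + (-3 + 2) - 3*(-3 + 2)²)*50 + 518 = -⅛*(-(6 - 1 - 3*(-1)²))*50 + 518 = -⅛*(-(6 - 1 - 3*1))*50 + 518 = -⅛*(-(6 - 1 - 3))*50 + 518 = -⅛*(-1*2)*50 + 518 = -⅛*(-2)*50 + 518 = 25/2 + 518 = 1061/2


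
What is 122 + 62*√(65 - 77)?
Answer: 122 + 124*I*√3 ≈ 122.0 + 214.77*I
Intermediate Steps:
122 + 62*√(65 - 77) = 122 + 62*√(-12) = 122 + 62*(2*I*√3) = 122 + 124*I*√3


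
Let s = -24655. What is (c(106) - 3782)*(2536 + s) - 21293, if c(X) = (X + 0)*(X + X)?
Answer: -413425403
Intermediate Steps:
c(X) = 2*X**2 (c(X) = X*(2*X) = 2*X**2)
(c(106) - 3782)*(2536 + s) - 21293 = (2*106**2 - 3782)*(2536 - 24655) - 21293 = (2*11236 - 3782)*(-22119) - 21293 = (22472 - 3782)*(-22119) - 21293 = 18690*(-22119) - 21293 = -413404110 - 21293 = -413425403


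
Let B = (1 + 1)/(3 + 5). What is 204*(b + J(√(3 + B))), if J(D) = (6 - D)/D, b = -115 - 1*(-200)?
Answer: 17136 + 2448*√13/13 ≈ 17815.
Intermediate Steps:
b = 85 (b = -115 + 200 = 85)
B = ¼ (B = 2/8 = 2*(⅛) = ¼ ≈ 0.25000)
J(D) = (6 - D)/D
204*(b + J(√(3 + B))) = 204*(85 + (6 - √(3 + ¼))/(√(3 + ¼))) = 204*(85 + (6 - √(13/4))/(√(13/4))) = 204*(85 + (6 - √13/2)/((√13/2))) = 204*(85 + (2*√13/13)*(6 - √13/2)) = 204*(85 + 2*√13*(6 - √13/2)/13) = 17340 + 408*√13*(6 - √13/2)/13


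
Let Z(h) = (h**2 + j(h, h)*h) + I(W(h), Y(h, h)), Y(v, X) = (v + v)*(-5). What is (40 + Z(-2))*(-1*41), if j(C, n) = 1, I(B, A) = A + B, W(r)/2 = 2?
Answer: -2706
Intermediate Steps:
W(r) = 4 (W(r) = 2*2 = 4)
Y(v, X) = -10*v (Y(v, X) = (2*v)*(-5) = -10*v)
Z(h) = 4 + h**2 - 9*h (Z(h) = (h**2 + 1*h) + (-10*h + 4) = (h**2 + h) + (4 - 10*h) = (h + h**2) + (4 - 10*h) = 4 + h**2 - 9*h)
(40 + Z(-2))*(-1*41) = (40 + (4 + (-2)**2 - 9*(-2)))*(-1*41) = (40 + (4 + 4 + 18))*(-41) = (40 + 26)*(-41) = 66*(-41) = -2706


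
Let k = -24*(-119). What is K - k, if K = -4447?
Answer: -7303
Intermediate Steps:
k = 2856
K - k = -4447 - 1*2856 = -4447 - 2856 = -7303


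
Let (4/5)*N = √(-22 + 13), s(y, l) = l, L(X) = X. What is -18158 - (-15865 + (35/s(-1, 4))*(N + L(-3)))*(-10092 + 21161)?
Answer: 703528353/4 - 5811225*I/16 ≈ 1.7588e+8 - 3.632e+5*I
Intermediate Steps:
N = 15*I/4 (N = 5*√(-22 + 13)/4 = 5*√(-9)/4 = 5*(3*I)/4 = 15*I/4 ≈ 3.75*I)
-18158 - (-15865 + (35/s(-1, 4))*(N + L(-3)))*(-10092 + 21161) = -18158 - (-15865 + (35/4)*(15*I/4 - 3))*(-10092 + 21161) = -18158 - (-15865 + (35*(¼))*(-3 + 15*I/4))*11069 = -18158 - (-15865 + 35*(-3 + 15*I/4)/4)*11069 = -18158 - (-15865 + (-105/4 + 525*I/16))*11069 = -18158 - (-63565/4 + 525*I/16)*11069 = -18158 - (-703600985/4 + 5811225*I/16) = -18158 + (703600985/4 - 5811225*I/16) = 703528353/4 - 5811225*I/16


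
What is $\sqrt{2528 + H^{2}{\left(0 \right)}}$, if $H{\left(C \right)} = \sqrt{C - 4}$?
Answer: $2 \sqrt{631} \approx 50.239$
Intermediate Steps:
$H{\left(C \right)} = \sqrt{-4 + C}$
$\sqrt{2528 + H^{2}{\left(0 \right)}} = \sqrt{2528 + \left(\sqrt{-4 + 0}\right)^{2}} = \sqrt{2528 + \left(\sqrt{-4}\right)^{2}} = \sqrt{2528 + \left(2 i\right)^{2}} = \sqrt{2528 - 4} = \sqrt{2524} = 2 \sqrt{631}$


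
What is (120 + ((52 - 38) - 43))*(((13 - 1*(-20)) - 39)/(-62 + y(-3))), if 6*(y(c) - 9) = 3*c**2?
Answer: 1092/97 ≈ 11.258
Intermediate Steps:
y(c) = 9 + c**2/2 (y(c) = 9 + (3*c**2)/6 = 9 + c**2/2)
(120 + ((52 - 38) - 43))*(((13 - 1*(-20)) - 39)/(-62 + y(-3))) = (120 + ((52 - 38) - 43))*(((13 - 1*(-20)) - 39)/(-62 + (9 + (1/2)*(-3)**2))) = (120 + (14 - 43))*(((13 + 20) - 39)/(-62 + (9 + (1/2)*9))) = (120 - 29)*((33 - 39)/(-62 + (9 + 9/2))) = 91*(-6/(-62 + 27/2)) = 91*(-6/(-97/2)) = 91*(-6*(-2/97)) = 91*(12/97) = 1092/97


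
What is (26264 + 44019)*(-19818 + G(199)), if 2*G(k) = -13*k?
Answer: -2967559109/2 ≈ -1.4838e+9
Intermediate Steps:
G(k) = -13*k/2 (G(k) = (-13*k)/2 = -13*k/2)
(26264 + 44019)*(-19818 + G(199)) = (26264 + 44019)*(-19818 - 13/2*199) = 70283*(-19818 - 2587/2) = 70283*(-42223/2) = -2967559109/2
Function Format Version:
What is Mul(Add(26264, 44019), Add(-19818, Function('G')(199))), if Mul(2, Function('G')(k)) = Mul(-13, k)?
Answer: Rational(-2967559109, 2) ≈ -1.4838e+9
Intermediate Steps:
Function('G')(k) = Mul(Rational(-13, 2), k) (Function('G')(k) = Mul(Rational(1, 2), Mul(-13, k)) = Mul(Rational(-13, 2), k))
Mul(Add(26264, 44019), Add(-19818, Function('G')(199))) = Mul(Add(26264, 44019), Add(-19818, Mul(Rational(-13, 2), 199))) = Mul(70283, Add(-19818, Rational(-2587, 2))) = Mul(70283, Rational(-42223, 2)) = Rational(-2967559109, 2)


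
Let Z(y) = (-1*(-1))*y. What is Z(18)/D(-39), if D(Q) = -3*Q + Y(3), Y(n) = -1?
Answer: 9/58 ≈ 0.15517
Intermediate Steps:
Z(y) = y (Z(y) = 1*y = y)
D(Q) = -1 - 3*Q (D(Q) = -3*Q - 1 = -1 - 3*Q)
Z(18)/D(-39) = 18/(-1 - 3*(-39)) = 18/(-1 + 117) = 18/116 = 18*(1/116) = 9/58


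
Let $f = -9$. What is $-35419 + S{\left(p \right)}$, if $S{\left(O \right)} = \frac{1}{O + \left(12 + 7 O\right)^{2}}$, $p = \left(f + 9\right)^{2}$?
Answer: $- \frac{5100335}{144} \approx -35419.0$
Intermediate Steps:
$p = 0$ ($p = \left(-9 + 9\right)^{2} = 0^{2} = 0$)
$-35419 + S{\left(p \right)} = -35419 + \frac{1}{0 + \left(12 + 7 \cdot 0\right)^{2}} = -35419 + \frac{1}{0 + \left(12 + 0\right)^{2}} = -35419 + \frac{1}{0 + 12^{2}} = -35419 + \frac{1}{0 + 144} = -35419 + \frac{1}{144} = - \frac{5100335}{144}$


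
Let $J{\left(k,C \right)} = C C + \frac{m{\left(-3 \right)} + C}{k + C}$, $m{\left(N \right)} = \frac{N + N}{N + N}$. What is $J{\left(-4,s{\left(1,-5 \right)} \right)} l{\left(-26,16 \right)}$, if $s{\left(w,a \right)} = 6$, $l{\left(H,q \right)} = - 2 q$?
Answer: $-1264$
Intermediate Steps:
$m{\left(N \right)} = 1$ ($m{\left(N \right)} = \frac{2 N}{2 N} = 2 N \frac{1}{2 N} = 1$)
$J{\left(k,C \right)} = C^{2} + \frac{1 + C}{C + k}$ ($J{\left(k,C \right)} = C C + \frac{1 + C}{k + C} = C^{2} + \frac{1 + C}{C + k}$)
$J{\left(-4,s{\left(1,-5 \right)} \right)} l{\left(-26,16 \right)} = \frac{1 + 6 + 6^{3} - 4 \cdot 6^{2}}{6 - 4} \left(\left(-2\right) 16\right) = \frac{1 + 6 + 216 - 144}{2} \left(-32\right) = \frac{1}{2} \cdot 79 \left(-32\right) = \frac{79}{2} \left(-32\right) = -1264$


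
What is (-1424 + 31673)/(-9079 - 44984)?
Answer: -3361/6007 ≈ -0.55951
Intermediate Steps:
(-1424 + 31673)/(-9079 - 44984) = 30249/(-54063) = 30249*(-1/54063) = -3361/6007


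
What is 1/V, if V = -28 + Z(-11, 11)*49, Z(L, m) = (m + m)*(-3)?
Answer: -1/3262 ≈ -0.00030656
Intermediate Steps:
Z(L, m) = -6*m (Z(L, m) = (2*m)*(-3) = -6*m)
V = -3262 (V = -28 - 6*11*49 = -28 - 66*49 = -28 - 3234 = -3262)
1/V = 1/(-3262) = -1/3262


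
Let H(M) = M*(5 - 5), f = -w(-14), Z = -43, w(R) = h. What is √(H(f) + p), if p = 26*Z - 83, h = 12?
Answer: I*√1201 ≈ 34.655*I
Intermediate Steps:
w(R) = 12
f = -12 (f = -1*12 = -12)
H(M) = 0 (H(M) = M*0 = 0)
p = -1201 (p = 26*(-43) - 83 = -1118 - 83 = -1201)
√(H(f) + p) = √(0 - 1201) = √(-1201) = I*√1201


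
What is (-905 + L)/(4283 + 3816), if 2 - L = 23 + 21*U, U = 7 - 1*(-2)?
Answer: -1115/8099 ≈ -0.13767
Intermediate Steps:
U = 9 (U = 7 + 2 = 9)
L = -210 (L = 2 - (23 + 21*9) = 2 - (23 + 189) = 2 - 1*212 = 2 - 212 = -210)
(-905 + L)/(4283 + 3816) = (-905 - 210)/(4283 + 3816) = -1115/8099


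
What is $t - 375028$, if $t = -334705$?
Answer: $-709733$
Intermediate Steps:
$t - 375028 = -334705 - 375028 = -709733$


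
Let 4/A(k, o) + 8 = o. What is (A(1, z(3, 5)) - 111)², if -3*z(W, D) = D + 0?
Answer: 10439361/841 ≈ 12413.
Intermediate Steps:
z(W, D) = -D/3 (z(W, D) = -(D + 0)/3 = -D/3)
A(k, o) = 4/(-8 + o)
(A(1, z(3, 5)) - 111)² = (4/(-8 - ⅓*5) - 111)² = (4/(-8 - 5/3) - 111)² = (4/(-29/3) - 111)² = (4*(-3/29) - 111)² = (-12/29 - 111)² = (-3231/29)² = 10439361/841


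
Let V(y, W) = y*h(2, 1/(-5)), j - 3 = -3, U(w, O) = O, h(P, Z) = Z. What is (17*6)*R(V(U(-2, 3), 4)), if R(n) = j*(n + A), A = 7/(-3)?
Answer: 0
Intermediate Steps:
A = -7/3 (A = 7*(-⅓) = -7/3 ≈ -2.3333)
j = 0 (j = 3 - 3 = 0)
V(y, W) = -y/5 (V(y, W) = y/(-5) = y*(-⅕) = -y/5)
R(n) = 0 (R(n) = 0*(n - 7/3) = 0*(-7/3 + n) = 0)
(17*6)*R(V(U(-2, 3), 4)) = (17*6)*0 = 102*0 = 0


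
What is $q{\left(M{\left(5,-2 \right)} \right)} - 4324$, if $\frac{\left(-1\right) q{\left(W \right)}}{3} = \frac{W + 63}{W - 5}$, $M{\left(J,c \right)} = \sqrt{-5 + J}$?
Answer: $- \frac{21431}{5} \approx -4286.2$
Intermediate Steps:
$q{\left(W \right)} = - \frac{3 \left(63 + W\right)}{-5 + W}$ ($q{\left(W \right)} = - 3 \frac{W + 63}{W - 5} = - 3 \frac{63 + W}{-5 + W} = - \frac{3 \left(63 + W\right)}{-5 + W}$)
$q{\left(M{\left(5,-2 \right)} \right)} - 4324 = \frac{3 \left(-63 - \sqrt{-5 + 5}\right)}{-5 + \sqrt{-5 + 5}} - 4324 = \frac{3 \left(-63 - \sqrt{0}\right)}{-5 + \sqrt{0}} - 4324 = \frac{3 \left(-63 - 0\right)}{-5 + 0} - 4324 = \frac{3 \left(-63 + 0\right)}{-5} - 4324 = 3 \left(- \frac{1}{5}\right) \left(-63\right) - 4324 = \frac{189}{5} - 4324 = - \frac{21431}{5}$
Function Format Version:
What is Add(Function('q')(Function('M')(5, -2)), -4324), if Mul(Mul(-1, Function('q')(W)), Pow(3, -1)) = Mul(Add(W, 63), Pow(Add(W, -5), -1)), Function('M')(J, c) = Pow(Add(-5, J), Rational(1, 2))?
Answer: Rational(-21431, 5) ≈ -4286.2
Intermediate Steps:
Function('q')(W) = Mul(-3, Pow(Add(-5, W), -1), Add(63, W)) (Function('q')(W) = Mul(-3, Mul(Add(W, 63), Pow(Add(W, -5), -1))) = Mul(-3, Mul(Add(63, W), Pow(Add(-5, W), -1))) = Mul(-3, Mul(Pow(Add(-5, W), -1), Add(63, W))) = Mul(-3, Pow(Add(-5, W), -1), Add(63, W)))
Add(Function('q')(Function('M')(5, -2)), -4324) = Add(Mul(3, Pow(Add(-5, Pow(Add(-5, 5), Rational(1, 2))), -1), Add(-63, Mul(-1, Pow(Add(-5, 5), Rational(1, 2))))), -4324) = Add(Mul(3, Pow(Add(-5, Pow(0, Rational(1, 2))), -1), Add(-63, Mul(-1, Pow(0, Rational(1, 2))))), -4324) = Add(Mul(3, Pow(Add(-5, 0), -1), Add(-63, Mul(-1, 0))), -4324) = Add(Mul(3, Pow(-5, -1), Add(-63, 0)), -4324) = Add(Mul(3, Rational(-1, 5), -63), -4324) = Add(Rational(189, 5), -4324) = Rational(-21431, 5)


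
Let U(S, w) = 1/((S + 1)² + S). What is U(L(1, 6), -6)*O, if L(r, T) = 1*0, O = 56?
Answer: 56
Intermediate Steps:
L(r, T) = 0
U(S, w) = 1/(S + (1 + S)²) (U(S, w) = 1/((1 + S)² + S) = 1/(S + (1 + S)²))
U(L(1, 6), -6)*O = 56/(0 + (1 + 0)²) = 56/(0 + 1²) = 56/(0 + 1) = 56/1 = 1*56 = 56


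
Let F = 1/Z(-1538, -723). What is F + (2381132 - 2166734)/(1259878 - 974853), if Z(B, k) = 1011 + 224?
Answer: 4077947/5415475 ≈ 0.75302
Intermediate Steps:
Z(B, k) = 1235
F = 1/1235 ≈ 0.00080972
F + (2381132 - 2166734)/(1259878 - 974853) = 1/1235 + (2381132 - 2166734)/(1259878 - 974853) = 1/1235 + 214398/285025 = 4077947/5415475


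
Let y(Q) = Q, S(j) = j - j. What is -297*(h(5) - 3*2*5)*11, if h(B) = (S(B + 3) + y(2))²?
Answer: 84942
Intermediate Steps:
S(j) = 0
h(B) = 4 (h(B) = (0 + 2)² = 2² = 4)
-297*(h(5) - 3*2*5)*11 = -297*(4 - 3*2*5)*11 = -297*(4 - 6*5)*11 = -297*(4 - 30)*11 = -(-7722)*11 = -297*(-286) = 84942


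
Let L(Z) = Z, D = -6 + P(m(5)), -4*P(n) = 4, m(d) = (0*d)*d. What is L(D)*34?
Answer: -238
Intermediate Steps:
m(d) = 0 (m(d) = 0*d = 0)
P(n) = -1 (P(n) = -¼*4 = -1)
D = -7 (D = -6 - 1 = -7)
L(D)*34 = -7*34 = -238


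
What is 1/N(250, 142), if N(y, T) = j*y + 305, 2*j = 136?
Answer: 1/17305 ≈ 5.7787e-5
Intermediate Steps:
j = 68 (j = (½)*136 = 68)
N(y, T) = 305 + 68*y (N(y, T) = 68*y + 305 = 305 + 68*y)
1/N(250, 142) = 1/(305 + 68*250) = 1/(305 + 17000) = 1/17305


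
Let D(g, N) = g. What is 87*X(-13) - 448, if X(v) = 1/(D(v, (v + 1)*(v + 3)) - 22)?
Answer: -15767/35 ≈ -450.49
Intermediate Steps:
X(v) = 1/(-22 + v) (X(v) = 1/(v - 22) = 1/(-22 + v))
87*X(-13) - 448 = 87/(-22 - 13) - 448 = 87/(-35) - 448 = 87*(-1/35) - 448 = -87/35 - 448 = -15767/35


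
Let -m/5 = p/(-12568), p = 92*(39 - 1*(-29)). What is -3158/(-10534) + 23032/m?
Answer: 4143118859/447695 ≈ 9254.3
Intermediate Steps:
p = 6256 (p = 92*(39 + 29) = 92*68 = 6256)
m = 3910/1571 (m = -31280/(-12568) = -31280*(-1)/12568 = -5*(-782/1571) = 3910/1571 ≈ 2.4889)
-3158/(-10534) + 23032/m = -3158/(-10534) + 23032/(3910/1571) = -3158*(-1/10534) + 23032*(1571/3910) = 1579/5267 + 18091636/1955 = 4143118859/447695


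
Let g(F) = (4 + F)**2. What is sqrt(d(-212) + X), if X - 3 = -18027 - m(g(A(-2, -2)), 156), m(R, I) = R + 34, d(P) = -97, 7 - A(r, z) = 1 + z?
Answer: I*sqrt(18299) ≈ 135.27*I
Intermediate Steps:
A(r, z) = 6 - z (A(r, z) = 7 - (1 + z) = 7 + (-1 - z) = 6 - z)
m(R, I) = 34 + R
X = -18202 (X = 3 + (-18027 - (34 + (4 + (6 - 1*(-2)))**2)) = 3 + (-18027 - (34 + (4 + (6 + 2))**2)) = 3 + (-18027 - (34 + (4 + 8)**2)) = 3 + (-18027 - (34 + 12**2)) = 3 + (-18027 - (34 + 144)) = 3 + (-18027 - 1*178) = 3 + (-18027 - 178) = 3 - 18205 = -18202)
sqrt(d(-212) + X) = sqrt(-97 - 18202) = sqrt(-18299) = I*sqrt(18299)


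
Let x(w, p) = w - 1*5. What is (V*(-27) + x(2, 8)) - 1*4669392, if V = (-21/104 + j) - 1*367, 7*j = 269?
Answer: -3392857191/728 ≈ -4.6605e+6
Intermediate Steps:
j = 269/7 (j = (⅐)*269 = 269/7 ≈ 38.429)
x(w, p) = -5 + w (x(w, p) = w - 5 = -5 + w)
V = -239347/728 (V = (-21/104 + 269/7) - 1*367 = (-21*1/104 + 269/7) - 367 = (-21/104 + 269/7) - 367 = 27829/728 - 367 = -239347/728 ≈ -328.77)
(V*(-27) + x(2, 8)) - 1*4669392 = (-239347/728*(-27) + (-5 + 2)) - 1*4669392 = (6462369/728 - 3) - 4669392 = 6460185/728 - 4669392 = -3392857191/728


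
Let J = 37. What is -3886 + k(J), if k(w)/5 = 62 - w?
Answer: -3761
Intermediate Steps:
k(w) = 310 - 5*w (k(w) = 5*(62 - w) = 310 - 5*w)
-3886 + k(J) = -3886 + (310 - 5*37) = -3886 + (310 - 185) = -3886 + 125 = -3761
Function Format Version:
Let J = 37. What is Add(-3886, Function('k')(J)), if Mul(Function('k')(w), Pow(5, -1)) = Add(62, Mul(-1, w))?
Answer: -3761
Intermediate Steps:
Function('k')(w) = Add(310, Mul(-5, w)) (Function('k')(w) = Mul(5, Add(62, Mul(-1, w))) = Add(310, Mul(-5, w)))
Add(-3886, Function('k')(J)) = Add(-3886, Add(310, Mul(-5, 37))) = Add(-3886, Add(310, -185)) = Add(-3886, 125) = -3761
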